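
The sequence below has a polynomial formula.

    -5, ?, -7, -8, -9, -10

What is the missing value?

Using the last 4 terms:
-1, -1, -1
Constant first difference = -1.
Extend backward: -7 + 1 = -6

-6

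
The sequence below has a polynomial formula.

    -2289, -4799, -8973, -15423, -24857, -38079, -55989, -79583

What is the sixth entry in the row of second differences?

-5684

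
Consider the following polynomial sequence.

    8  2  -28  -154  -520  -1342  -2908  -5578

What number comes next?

-9784

First differences: -6 , -30 , -126 , -366 , -822 , -1566 , -2670
Second differences: -24 , -96 , -240 , -456 , -744 , -1104
Third differences: -72 , -144 , -216 , -288 , -360
Fourth differences: -72 , -72 , -72 , -72
Fourth differences constant at -72.
-360 − 72 = -432;  -1104 − 432 = -1536;  -2670 − 1536 = -4206;  -5578 − 4206 = -9784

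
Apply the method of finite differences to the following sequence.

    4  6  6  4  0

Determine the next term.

-6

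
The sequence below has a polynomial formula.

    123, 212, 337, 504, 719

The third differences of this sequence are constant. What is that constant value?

6

First differences: 89, 125, 167, 215
Second differences: 36, 42, 48
Third differences: 6, 6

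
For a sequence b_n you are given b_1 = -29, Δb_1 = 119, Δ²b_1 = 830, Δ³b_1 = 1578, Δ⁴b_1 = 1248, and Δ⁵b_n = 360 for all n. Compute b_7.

65575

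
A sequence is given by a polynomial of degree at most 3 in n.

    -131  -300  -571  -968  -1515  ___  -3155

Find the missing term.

Using the first 5 terms:
D1: -169, -271, -397, -547
D2: -102, -126, -150
D3: -24, -24
Constant third difference = -24.
Extend forward: -150 − 24 = -174;  -547 − 174 = -721;  -1515 − 721 = -2236

-2236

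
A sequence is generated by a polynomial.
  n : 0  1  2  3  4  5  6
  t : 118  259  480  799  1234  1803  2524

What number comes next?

3415

First differences: 141, 221, 319, 435, 569, 721
Second differences: 80, 98, 116, 134, 152
Third differences: 18, 18, 18, 18
Constant third difference = 18, so extend:
152 + 18 = 170;  721 + 170 = 891;  2524 + 891 = 3415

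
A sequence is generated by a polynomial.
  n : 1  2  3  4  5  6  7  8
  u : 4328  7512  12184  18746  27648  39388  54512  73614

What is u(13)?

252944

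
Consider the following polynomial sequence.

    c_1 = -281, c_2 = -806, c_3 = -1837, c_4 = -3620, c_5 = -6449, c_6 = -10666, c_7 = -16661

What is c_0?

First differences: -525, -1031, -1783, -2829, -4217, -5995
Second differences: -506, -752, -1046, -1388, -1778
Third differences: -246, -294, -342, -390
Fourth differences: -48, -48, -48
The fourth differences are constant at -48.
Work back: -246 + 48 = -198;  -506 + 198 = -308;  -525 + 308 = -217;  -281 + 217 = -64

-64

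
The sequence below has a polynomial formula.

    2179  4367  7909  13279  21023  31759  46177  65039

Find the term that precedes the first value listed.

943

2188, 3542, 5370, 7744, 10736, 14418, 18862
1354, 1828, 2374, 2992, 3682, 4444
474, 546, 618, 690, 762
72, 72, 72, 72
The fourth differences are constant at 72.
Work back: 474 − 72 = 402;  1354 − 402 = 952;  2188 − 952 = 1236;  2179 − 1236 = 943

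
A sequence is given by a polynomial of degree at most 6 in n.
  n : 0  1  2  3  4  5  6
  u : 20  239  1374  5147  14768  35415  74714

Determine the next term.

143219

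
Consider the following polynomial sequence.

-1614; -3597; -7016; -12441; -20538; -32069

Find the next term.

-47892

Δ: -1983  -3419  -5425  -8097  -11531
Δ²: -1436  -2006  -2672  -3434
Δ³: -570  -666  -762
Δ⁴: -96  -96
Constant fourth difference = -96, so extend:
-762 − 96 = -858;  -3434 − 858 = -4292;  -11531 − 4292 = -15823;  -32069 − 15823 = -47892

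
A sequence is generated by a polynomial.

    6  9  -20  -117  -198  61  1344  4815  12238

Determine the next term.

First differences: 3 , -29 , -97 , -81 , 259 , 1283 , 3471 , 7423
Second differences: -32 , -68 , 16 , 340 , 1024 , 2188 , 3952
Third differences: -36 , 84 , 324 , 684 , 1164 , 1764
Fourth differences: 120 , 240 , 360 , 480 , 600
Fifth differences: 120 , 120 , 120 , 120
The fifth differences are constant (120).
600 + 120 = 720;  1764 + 720 = 2484;  3952 + 2484 = 6436;  7423 + 6436 = 13859;  12238 + 13859 = 26097

26097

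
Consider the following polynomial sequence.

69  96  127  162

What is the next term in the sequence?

201

D1: 27  31  35
D2: 4  4
Constant second difference = 4, so extend:
35 + 4 = 39;  162 + 39 = 201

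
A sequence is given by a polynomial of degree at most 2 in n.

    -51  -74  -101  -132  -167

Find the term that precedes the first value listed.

-32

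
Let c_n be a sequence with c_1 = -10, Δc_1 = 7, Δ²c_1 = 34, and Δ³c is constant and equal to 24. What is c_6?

Build the table forward from the leading diagonal:
Third differences: 24  24  24  24  24  24
Second differences: 34  58  82  106  130  154
First differences: 7  41  99  181  287  417
c: -10  -3  38  137  318  605

605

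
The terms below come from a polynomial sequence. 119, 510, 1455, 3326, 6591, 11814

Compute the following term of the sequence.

19655

Δ: 391, 945, 1871, 3265, 5223
Δ²: 554, 926, 1394, 1958
Δ³: 372, 468, 564
Δ⁴: 96, 96
The fourth differences are constant (96).
564 + 96 = 660;  1958 + 660 = 2618;  5223 + 2618 = 7841;  11814 + 7841 = 19655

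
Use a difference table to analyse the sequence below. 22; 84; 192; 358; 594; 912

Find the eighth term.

62, 108, 166, 236, 318
46, 58, 70, 82
12, 12, 12
Constant third difference = 12, so extend:
82 + 12 = 94;  318 + 94 = 412;  912 + 412 = 1324
94 + 12 = 106;  412 + 106 = 518;  1324 + 518 = 1842

1842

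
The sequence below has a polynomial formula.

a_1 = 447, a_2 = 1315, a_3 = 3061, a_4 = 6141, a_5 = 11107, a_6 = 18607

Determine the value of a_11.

123517

Δ: 868  1746  3080  4966  7500
Δ²: 878  1334  1886  2534
Δ³: 456  552  648
Δ⁴: 96  96
The fourth differences are constant (96).
648 + 96 = 744;  2534 + 744 = 3278;  7500 + 3278 = 10778;  18607 + 10778 = 29385
744 + 96 = 840;  3278 + 840 = 4118;  10778 + 4118 = 14896;  29385 + 14896 = 44281
840 + 96 = 936;  4118 + 936 = 5054;  14896 + 5054 = 19950;  44281 + 19950 = 64231
936 + 96 = 1032;  5054 + 1032 = 6086;  19950 + 6086 = 26036;  64231 + 26036 = 90267
1032 + 96 = 1128;  6086 + 1128 = 7214;  26036 + 7214 = 33250;  90267 + 33250 = 123517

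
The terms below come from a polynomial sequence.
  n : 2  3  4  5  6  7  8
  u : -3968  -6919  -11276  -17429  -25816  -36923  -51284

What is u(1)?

-2951  -4357  -6153  -8387  -11107  -14361
-1406  -1796  -2234  -2720  -3254
-390  -438  -486  -534
-48  -48  -48
The fourth differences are constant at -48.
Work back: -390 + 48 = -342;  -1406 + 342 = -1064;  -2951 + 1064 = -1887;  -3968 + 1887 = -2081

-2081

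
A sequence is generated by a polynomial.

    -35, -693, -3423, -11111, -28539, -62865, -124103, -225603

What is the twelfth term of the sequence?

Δ: -658 , -2730 , -7688 , -17428 , -34326 , -61238 , -101500
Δ²: -2072 , -4958 , -9740 , -16898 , -26912 , -40262
Δ³: -2886 , -4782 , -7158 , -10014 , -13350
Δ⁴: -1896 , -2376 , -2856 , -3336
Δ⁵: -480 , -480 , -480
The fifth differences are constant (-480).
-3336 − 480 = -3816;  -13350 − 3816 = -17166;  -40262 − 17166 = -57428;  -101500 − 57428 = -158928;  -225603 − 158928 = -384531
-3816 − 480 = -4296;  -17166 − 4296 = -21462;  -57428 − 21462 = -78890;  -158928 − 78890 = -237818;  -384531 − 237818 = -622349
-4296 − 480 = -4776;  -21462 − 4776 = -26238;  -78890 − 26238 = -105128;  -237818 − 105128 = -342946;  -622349 − 342946 = -965295
-4776 − 480 = -5256;  -26238 − 5256 = -31494;  -105128 − 31494 = -136622;  -342946 − 136622 = -479568;  -965295 − 479568 = -1444863

-1444863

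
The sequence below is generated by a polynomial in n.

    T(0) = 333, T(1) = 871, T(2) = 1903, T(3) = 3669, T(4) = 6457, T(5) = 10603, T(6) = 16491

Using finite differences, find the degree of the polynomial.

Δ: 538, 1032, 1766, 2788, 4146, 5888
Δ²: 494, 734, 1022, 1358, 1742
Δ³: 240, 288, 336, 384
Δ⁴: 48, 48, 48
The fourth differences are constant, so the polynomial has degree 4.

4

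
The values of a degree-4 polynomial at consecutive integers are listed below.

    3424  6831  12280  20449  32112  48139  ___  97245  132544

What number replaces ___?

69496

Using the first 6 terms:
Δ: 3407  5449  8169  11663  16027
Δ²: 2042  2720  3494  4364
Δ³: 678  774  870
Δ⁴: 96  96
Constant fourth difference = 96.
Extend forward: 870 + 96 = 966;  4364 + 966 = 5330;  16027 + 5330 = 21357;  48139 + 21357 = 69496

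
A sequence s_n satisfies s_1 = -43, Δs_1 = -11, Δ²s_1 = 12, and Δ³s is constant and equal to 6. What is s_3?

Build the table forward from the leading diagonal:
D3: 6, 6, 6
D2: 12, 18, 24
D1: -11, 1, 19
s: -43, -54, -53

-53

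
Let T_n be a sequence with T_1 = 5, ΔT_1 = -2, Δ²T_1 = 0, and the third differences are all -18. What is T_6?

Build the table forward from the leading diagonal:
Third differences: -18, -18, -18, -18, -18, -18
Second differences: 0, -18, -36, -54, -72, -90
First differences: -2, -2, -20, -56, -110, -182
T: 5, 3, 1, -19, -75, -185

-185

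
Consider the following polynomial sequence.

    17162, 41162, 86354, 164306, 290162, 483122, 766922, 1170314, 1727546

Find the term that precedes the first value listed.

5882

D1: 24000  45192  77952  125856  192960  283800  403392  557232
D2: 21192  32760  47904  67104  90840  119592  153840
D3: 11568  15144  19200  23736  28752  34248
D4: 3576  4056  4536  5016  5496
D5: 480  480  480  480
The fifth differences are constant at 480.
Work back: 3576 − 480 = 3096;  11568 − 3096 = 8472;  21192 − 8472 = 12720;  24000 − 12720 = 11280;  17162 − 11280 = 5882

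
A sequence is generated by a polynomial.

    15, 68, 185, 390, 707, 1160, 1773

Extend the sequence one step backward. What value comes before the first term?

First differences: 53, 117, 205, 317, 453, 613
Second differences: 64, 88, 112, 136, 160
Third differences: 24, 24, 24, 24
The third differences are constant at 24.
Work back: 64 − 24 = 40;  53 − 40 = 13;  15 − 13 = 2

2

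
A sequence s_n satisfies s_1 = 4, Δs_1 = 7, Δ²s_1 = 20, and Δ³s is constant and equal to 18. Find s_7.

706

Build the table forward from the leading diagonal:
D3: 18  18  18  18  18  18  18
D2: 20  38  56  74  92  110  128
D1: 7  27  65  121  195  287  397
s: 4  11  38  103  224  419  706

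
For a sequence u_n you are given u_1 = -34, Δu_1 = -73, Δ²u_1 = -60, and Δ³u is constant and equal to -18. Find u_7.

Build the table forward from the leading diagonal:
D3: -18  -18  -18  -18  -18  -18  -18
D2: -60  -78  -96  -114  -132  -150  -168
D1: -73  -133  -211  -307  -421  -553  -703
u: -34  -107  -240  -451  -758  -1179  -1732

-1732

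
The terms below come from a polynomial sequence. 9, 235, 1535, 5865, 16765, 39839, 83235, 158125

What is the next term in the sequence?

279185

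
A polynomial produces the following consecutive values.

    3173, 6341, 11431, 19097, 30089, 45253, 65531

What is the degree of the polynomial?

4

D1: 3168, 5090, 7666, 10992, 15164, 20278
D2: 1922, 2576, 3326, 4172, 5114
D3: 654, 750, 846, 942
D4: 96, 96, 96
The fourth differences are constant, so the polynomial has degree 4.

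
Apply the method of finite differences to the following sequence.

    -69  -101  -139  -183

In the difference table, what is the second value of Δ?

-38

D1: -32, -38, -44
D2: -6, -6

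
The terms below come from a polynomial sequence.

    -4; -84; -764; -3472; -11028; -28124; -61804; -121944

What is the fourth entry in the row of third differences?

First differences: -80, -680, -2708, -7556, -17096, -33680, -60140
Second differences: -600, -2028, -4848, -9540, -16584, -26460
Third differences: -1428, -2820, -4692, -7044, -9876
Fourth differences: -1392, -1872, -2352, -2832
Fifth differences: -480, -480, -480

-7044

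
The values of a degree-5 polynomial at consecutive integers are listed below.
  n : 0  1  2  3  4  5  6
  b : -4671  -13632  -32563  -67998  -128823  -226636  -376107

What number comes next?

-595338

First differences: -8961, -18931, -35435, -60825, -97813, -149471
Second differences: -9970, -16504, -25390, -36988, -51658
Third differences: -6534, -8886, -11598, -14670
Fourth differences: -2352, -2712, -3072
Fifth differences: -360, -360
Fifth differences constant at -360.
-3072 − 360 = -3432;  -14670 − 3432 = -18102;  -51658 − 18102 = -69760;  -149471 − 69760 = -219231;  -376107 − 219231 = -595338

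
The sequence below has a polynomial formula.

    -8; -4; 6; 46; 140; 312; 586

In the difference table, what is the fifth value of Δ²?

102

First differences: 4, 10, 40, 94, 172, 274
Second differences: 6, 30, 54, 78, 102
Third differences: 24, 24, 24, 24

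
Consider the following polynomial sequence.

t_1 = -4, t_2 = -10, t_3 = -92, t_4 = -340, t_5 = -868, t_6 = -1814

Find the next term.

-3340

First differences: -6  -82  -248  -528  -946
Second differences: -76  -166  -280  -418
Third differences: -90  -114  -138
Fourth differences: -24  -24
Constant fourth difference = -24, so extend:
-138 − 24 = -162;  -418 − 162 = -580;  -946 − 580 = -1526;  -1814 − 1526 = -3340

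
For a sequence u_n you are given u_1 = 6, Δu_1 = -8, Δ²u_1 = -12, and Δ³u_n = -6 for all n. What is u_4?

Build the table forward from the leading diagonal:
D3: -6, -6, -6, -6
D2: -12, -18, -24, -30
D1: -8, -20, -38, -62
u: 6, -2, -22, -60

-60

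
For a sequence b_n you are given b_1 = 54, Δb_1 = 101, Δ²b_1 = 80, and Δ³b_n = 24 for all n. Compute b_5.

Build the table forward from the leading diagonal:
Third differences: 24  24  24  24  24
Second differences: 80  104  128  152  176
First differences: 101  181  285  413  565
b: 54  155  336  621  1034

1034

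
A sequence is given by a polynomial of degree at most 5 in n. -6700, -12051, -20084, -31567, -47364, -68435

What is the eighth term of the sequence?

Δ: -5351 , -8033 , -11483 , -15797 , -21071
Δ²: -2682 , -3450 , -4314 , -5274
Δ³: -768 , -864 , -960
Δ⁴: -96 , -96
The fourth differences are constant (-96).
-960 − 96 = -1056;  -5274 − 1056 = -6330;  -21071 − 6330 = -27401;  -68435 − 27401 = -95836
-1056 − 96 = -1152;  -6330 − 1152 = -7482;  -27401 − 7482 = -34883;  -95836 − 34883 = -130719

-130719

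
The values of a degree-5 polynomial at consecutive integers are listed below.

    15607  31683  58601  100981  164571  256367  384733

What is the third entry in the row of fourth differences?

Δ: 16076, 26918, 42380, 63590, 91796, 128366
Δ²: 10842, 15462, 21210, 28206, 36570
Δ³: 4620, 5748, 6996, 8364
Δ⁴: 1128, 1248, 1368
Δ⁵: 120, 120

1368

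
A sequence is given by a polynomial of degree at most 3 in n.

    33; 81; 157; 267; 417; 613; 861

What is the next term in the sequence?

1167

D1: 48 , 76 , 110 , 150 , 196 , 248
D2: 28 , 34 , 40 , 46 , 52
D3: 6 , 6 , 6 , 6
Constant third difference = 6, so extend:
52 + 6 = 58;  248 + 58 = 306;  861 + 306 = 1167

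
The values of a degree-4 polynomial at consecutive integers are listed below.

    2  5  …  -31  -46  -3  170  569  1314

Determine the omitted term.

Using the last 6 terms:
D1: -15  43  173  399  745
D2: 58  130  226  346
D3: 72  96  120
D4: 24  24
Constant fourth difference = 24.
Extend backward: 72 − 24 = 48;  58 − 48 = 10;  -15 − 10 = -25;  -31 + 25 = -6

-6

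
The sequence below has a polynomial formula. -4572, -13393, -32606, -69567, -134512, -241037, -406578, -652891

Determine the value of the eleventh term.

-2168902

Δ: -8821 , -19213 , -36961 , -64945 , -106525 , -165541 , -246313
Δ²: -10392 , -17748 , -27984 , -41580 , -59016 , -80772
Δ³: -7356 , -10236 , -13596 , -17436 , -21756
Δ⁴: -2880 , -3360 , -3840 , -4320
Δ⁵: -480 , -480 , -480
The fifth differences are constant (-480).
-4320 − 480 = -4800;  -21756 − 4800 = -26556;  -80772 − 26556 = -107328;  -246313 − 107328 = -353641;  -652891 − 353641 = -1006532
-4800 − 480 = -5280;  -26556 − 5280 = -31836;  -107328 − 31836 = -139164;  -353641 − 139164 = -492805;  -1006532 − 492805 = -1499337
-5280 − 480 = -5760;  -31836 − 5760 = -37596;  -139164 − 37596 = -176760;  -492805 − 176760 = -669565;  -1499337 − 669565 = -2168902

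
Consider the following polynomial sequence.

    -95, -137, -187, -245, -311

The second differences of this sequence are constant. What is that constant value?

First differences: -42, -50, -58, -66
Second differences: -8, -8, -8

-8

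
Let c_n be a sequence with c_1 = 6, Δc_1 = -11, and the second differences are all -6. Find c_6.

-109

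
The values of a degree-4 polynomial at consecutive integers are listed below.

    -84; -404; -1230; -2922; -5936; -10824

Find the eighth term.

-28910

First differences: -320, -826, -1692, -3014, -4888
Second differences: -506, -866, -1322, -1874
Third differences: -360, -456, -552
Fourth differences: -96, -96
Fourth differences constant at -96.
-552 − 96 = -648;  -1874 − 648 = -2522;  -4888 − 2522 = -7410;  -10824 − 7410 = -18234
-648 − 96 = -744;  -2522 − 744 = -3266;  -7410 − 3266 = -10676;  -18234 − 10676 = -28910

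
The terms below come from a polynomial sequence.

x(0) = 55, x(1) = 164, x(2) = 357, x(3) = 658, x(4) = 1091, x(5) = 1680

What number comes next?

2449

109 , 193 , 301 , 433 , 589
84 , 108 , 132 , 156
24 , 24 , 24
Third differences constant at 24.
156 + 24 = 180;  589 + 180 = 769;  1680 + 769 = 2449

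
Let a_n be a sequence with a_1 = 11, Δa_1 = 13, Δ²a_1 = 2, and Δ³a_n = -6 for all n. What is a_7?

Build the table forward from the leading diagonal:
D3: -6  -6  -6  -6  -6  -6  -6
D2: 2  -4  -10  -16  -22  -28  -34
D1: 13  15  11  1  -15  -37  -65
a: 11  24  39  50  51  36  -1

-1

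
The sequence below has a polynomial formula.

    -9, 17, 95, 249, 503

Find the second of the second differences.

76

D1: 26, 78, 154, 254
D2: 52, 76, 100
D3: 24, 24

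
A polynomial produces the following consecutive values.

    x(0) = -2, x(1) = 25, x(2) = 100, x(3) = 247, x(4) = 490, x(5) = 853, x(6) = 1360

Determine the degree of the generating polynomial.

D1: 27, 75, 147, 243, 363, 507
D2: 48, 72, 96, 120, 144
D3: 24, 24, 24, 24
The third differences are constant, so the polynomial has degree 3.

3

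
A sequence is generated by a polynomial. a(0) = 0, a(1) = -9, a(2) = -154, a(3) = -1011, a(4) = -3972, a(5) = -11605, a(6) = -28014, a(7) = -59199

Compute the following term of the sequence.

-113416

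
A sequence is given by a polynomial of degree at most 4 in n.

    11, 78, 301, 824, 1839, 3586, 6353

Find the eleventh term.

67 , 223 , 523 , 1015 , 1747 , 2767
156 , 300 , 492 , 732 , 1020
144 , 192 , 240 , 288
48 , 48 , 48
Constant fourth difference = 48, so extend:
288 + 48 = 336;  1020 + 336 = 1356;  2767 + 1356 = 4123;  6353 + 4123 = 10476
336 + 48 = 384;  1356 + 384 = 1740;  4123 + 1740 = 5863;  10476 + 5863 = 16339
384 + 48 = 432;  1740 + 432 = 2172;  5863 + 2172 = 8035;  16339 + 8035 = 24374
432 + 48 = 480;  2172 + 480 = 2652;  8035 + 2652 = 10687;  24374 + 10687 = 35061

35061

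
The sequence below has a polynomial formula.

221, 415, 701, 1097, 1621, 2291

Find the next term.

194, 286, 396, 524, 670
92, 110, 128, 146
18, 18, 18
The third differences are constant (18).
146 + 18 = 164;  670 + 164 = 834;  2291 + 834 = 3125

3125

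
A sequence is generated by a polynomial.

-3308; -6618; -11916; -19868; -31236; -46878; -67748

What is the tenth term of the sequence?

-172706

Δ: -3310  -5298  -7952  -11368  -15642  -20870
Δ²: -1988  -2654  -3416  -4274  -5228
Δ³: -666  -762  -858  -954
Δ⁴: -96  -96  -96
Constant fourth difference = -96, so extend:
-954 − 96 = -1050;  -5228 − 1050 = -6278;  -20870 − 6278 = -27148;  -67748 − 27148 = -94896
-1050 − 96 = -1146;  -6278 − 1146 = -7424;  -27148 − 7424 = -34572;  -94896 − 34572 = -129468
-1146 − 96 = -1242;  -7424 − 1242 = -8666;  -34572 − 8666 = -43238;  -129468 − 43238 = -172706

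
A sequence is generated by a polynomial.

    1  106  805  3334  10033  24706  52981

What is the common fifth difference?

Δ: 105, 699, 2529, 6699, 14673, 28275
Δ²: 594, 1830, 4170, 7974, 13602
Δ³: 1236, 2340, 3804, 5628
Δ⁴: 1104, 1464, 1824
Δ⁵: 360, 360

360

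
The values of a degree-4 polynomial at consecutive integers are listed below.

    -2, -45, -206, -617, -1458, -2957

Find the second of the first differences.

First differences: -43, -161, -411, -841, -1499
Second differences: -118, -250, -430, -658
Third differences: -132, -180, -228
Fourth differences: -48, -48

-161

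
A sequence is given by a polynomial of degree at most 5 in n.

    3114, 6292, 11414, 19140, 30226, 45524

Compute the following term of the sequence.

65982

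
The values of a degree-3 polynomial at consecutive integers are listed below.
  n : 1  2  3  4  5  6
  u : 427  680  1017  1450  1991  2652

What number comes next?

Δ: 253  337  433  541  661
Δ²: 84  96  108  120
Δ³: 12  12  12
Constant third difference = 12, so extend:
120 + 12 = 132;  661 + 132 = 793;  2652 + 793 = 3445

3445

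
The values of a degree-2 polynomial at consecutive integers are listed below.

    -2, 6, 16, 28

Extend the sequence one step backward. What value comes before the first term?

-8

D1: 8  10  12
D2: 2  2
The second differences are constant at 2.
Work back: 8 − 2 = 6;  -2 − 6 = -8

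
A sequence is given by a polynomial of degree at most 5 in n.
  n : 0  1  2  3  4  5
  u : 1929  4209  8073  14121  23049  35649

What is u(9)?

2280, 3864, 6048, 8928, 12600
1584, 2184, 2880, 3672
600, 696, 792
96, 96
Fourth differences constant at 96.
792 + 96 = 888;  3672 + 888 = 4560;  12600 + 4560 = 17160;  35649 + 17160 = 52809
888 + 96 = 984;  4560 + 984 = 5544;  17160 + 5544 = 22704;  52809 + 22704 = 75513
984 + 96 = 1080;  5544 + 1080 = 6624;  22704 + 6624 = 29328;  75513 + 29328 = 104841
1080 + 96 = 1176;  6624 + 1176 = 7800;  29328 + 7800 = 37128;  104841 + 37128 = 141969

141969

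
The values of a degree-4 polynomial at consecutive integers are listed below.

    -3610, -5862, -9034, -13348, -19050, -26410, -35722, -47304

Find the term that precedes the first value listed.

D1: -2252, -3172, -4314, -5702, -7360, -9312, -11582
D2: -920, -1142, -1388, -1658, -1952, -2270
D3: -222, -246, -270, -294, -318
D4: -24, -24, -24, -24
The fourth differences are constant at -24.
Work back: -222 + 24 = -198;  -920 + 198 = -722;  -2252 + 722 = -1530;  -3610 + 1530 = -2080

-2080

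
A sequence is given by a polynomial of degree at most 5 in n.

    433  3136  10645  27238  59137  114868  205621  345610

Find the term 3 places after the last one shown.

1256053

First differences: 2703, 7509, 16593, 31899, 55731, 90753, 139989
Second differences: 4806, 9084, 15306, 23832, 35022, 49236
Third differences: 4278, 6222, 8526, 11190, 14214
Fourth differences: 1944, 2304, 2664, 3024
Fifth differences: 360, 360, 360
The fifth differences are constant (360).
3024 + 360 = 3384;  14214 + 3384 = 17598;  49236 + 17598 = 66834;  139989 + 66834 = 206823;  345610 + 206823 = 552433
3384 + 360 = 3744;  17598 + 3744 = 21342;  66834 + 21342 = 88176;  206823 + 88176 = 294999;  552433 + 294999 = 847432
3744 + 360 = 4104;  21342 + 4104 = 25446;  88176 + 25446 = 113622;  294999 + 113622 = 408621;  847432 + 408621 = 1256053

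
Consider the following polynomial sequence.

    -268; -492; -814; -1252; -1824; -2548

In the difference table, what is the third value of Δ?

D1: -224, -322, -438, -572, -724
D2: -98, -116, -134, -152
D3: -18, -18, -18

-438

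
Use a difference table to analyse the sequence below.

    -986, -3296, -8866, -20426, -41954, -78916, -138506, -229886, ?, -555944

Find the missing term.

-364426

Using the first 8 terms:
First differences: -2310, -5570, -11560, -21528, -36962, -59590, -91380
Second differences: -3260, -5990, -9968, -15434, -22628, -31790
Third differences: -2730, -3978, -5466, -7194, -9162
Fourth differences: -1248, -1488, -1728, -1968
Fifth differences: -240, -240, -240
Constant fifth difference = -240.
Extend forward: -1968 − 240 = -2208;  -9162 − 2208 = -11370;  -31790 − 11370 = -43160;  -91380 − 43160 = -134540;  -229886 − 134540 = -364426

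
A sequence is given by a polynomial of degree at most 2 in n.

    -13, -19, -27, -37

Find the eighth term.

-97

First differences: -6  -8  -10
Second differences: -2  -2
The second differences are constant (-2).
-10 − 2 = -12;  -37 − 12 = -49
-12 − 2 = -14;  -49 − 14 = -63
-14 − 2 = -16;  -63 − 16 = -79
-16 − 2 = -18;  -79 − 18 = -97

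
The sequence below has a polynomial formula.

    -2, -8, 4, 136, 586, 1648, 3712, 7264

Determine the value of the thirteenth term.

71074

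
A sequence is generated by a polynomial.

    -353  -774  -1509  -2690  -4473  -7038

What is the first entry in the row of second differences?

Δ: -421, -735, -1181, -1783, -2565
Δ²: -314, -446, -602, -782
Δ³: -132, -156, -180
Δ⁴: -24, -24

-314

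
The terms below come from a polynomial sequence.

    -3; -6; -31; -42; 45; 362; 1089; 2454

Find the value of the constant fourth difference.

48

Δ: -3, -25, -11, 87, 317, 727, 1365
Δ²: -22, 14, 98, 230, 410, 638
Δ³: 36, 84, 132, 180, 228
Δ⁴: 48, 48, 48, 48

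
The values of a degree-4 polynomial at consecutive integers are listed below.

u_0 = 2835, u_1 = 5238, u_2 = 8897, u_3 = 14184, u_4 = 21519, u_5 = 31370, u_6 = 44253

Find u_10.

138105

2403, 3659, 5287, 7335, 9851, 12883
1256, 1628, 2048, 2516, 3032
372, 420, 468, 516
48, 48, 48
Fourth differences constant at 48.
516 + 48 = 564;  3032 + 564 = 3596;  12883 + 3596 = 16479;  44253 + 16479 = 60732
564 + 48 = 612;  3596 + 612 = 4208;  16479 + 4208 = 20687;  60732 + 20687 = 81419
612 + 48 = 660;  4208 + 660 = 4868;  20687 + 4868 = 25555;  81419 + 25555 = 106974
660 + 48 = 708;  4868 + 708 = 5576;  25555 + 5576 = 31131;  106974 + 31131 = 138105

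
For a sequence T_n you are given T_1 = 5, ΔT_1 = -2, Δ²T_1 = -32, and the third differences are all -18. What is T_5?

Build the table forward from the leading diagonal:
Third differences: -18, -18, -18, -18, -18
Second differences: -32, -50, -68, -86, -104
First differences: -2, -34, -84, -152, -238
T: 5, 3, -31, -115, -267

-267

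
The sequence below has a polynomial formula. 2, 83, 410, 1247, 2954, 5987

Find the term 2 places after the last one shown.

Δ: 81, 327, 837, 1707, 3033
Δ²: 246, 510, 870, 1326
Δ³: 264, 360, 456
Δ⁴: 96, 96
Fourth differences constant at 96.
456 + 96 = 552;  1326 + 552 = 1878;  3033 + 1878 = 4911;  5987 + 4911 = 10898
552 + 96 = 648;  1878 + 648 = 2526;  4911 + 2526 = 7437;  10898 + 7437 = 18335

18335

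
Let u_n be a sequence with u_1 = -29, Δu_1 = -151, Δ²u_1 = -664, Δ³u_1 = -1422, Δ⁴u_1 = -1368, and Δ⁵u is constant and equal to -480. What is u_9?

-222101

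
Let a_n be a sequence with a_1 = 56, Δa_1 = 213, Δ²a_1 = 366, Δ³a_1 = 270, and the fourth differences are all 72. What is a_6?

7841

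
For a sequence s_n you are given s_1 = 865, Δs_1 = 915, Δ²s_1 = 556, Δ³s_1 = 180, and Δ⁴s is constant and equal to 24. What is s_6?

12920

Build the table forward from the leading diagonal:
Δ⁴: 24  24  24  24  24  24
Δ³: 180  204  228  252  276  300
Δ²: 556  736  940  1168  1420  1696
Δ: 915  1471  2207  3147  4315  5735
s: 865  1780  3251  5458  8605  12920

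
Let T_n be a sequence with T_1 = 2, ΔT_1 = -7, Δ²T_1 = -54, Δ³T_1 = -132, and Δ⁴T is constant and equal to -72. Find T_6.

-2253

Build the table forward from the leading diagonal:
Fourth differences: -72  -72  -72  -72  -72  -72
Third differences: -132  -204  -276  -348  -420  -492
Second differences: -54  -186  -390  -666  -1014  -1434
First differences: -7  -61  -247  -637  -1303  -2317
T: 2  -5  -66  -313  -950  -2253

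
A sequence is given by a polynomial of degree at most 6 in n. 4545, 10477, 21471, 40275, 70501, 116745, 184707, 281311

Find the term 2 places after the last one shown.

594981

First differences: 5932 , 10994 , 18804 , 30226 , 46244 , 67962 , 96604
Second differences: 5062 , 7810 , 11422 , 16018 , 21718 , 28642
Third differences: 2748 , 3612 , 4596 , 5700 , 6924
Fourth differences: 864 , 984 , 1104 , 1224
Fifth differences: 120 , 120 , 120
Constant fifth difference = 120, so extend:
1224 + 120 = 1344;  6924 + 1344 = 8268;  28642 + 8268 = 36910;  96604 + 36910 = 133514;  281311 + 133514 = 414825
1344 + 120 = 1464;  8268 + 1464 = 9732;  36910 + 9732 = 46642;  133514 + 46642 = 180156;  414825 + 180156 = 594981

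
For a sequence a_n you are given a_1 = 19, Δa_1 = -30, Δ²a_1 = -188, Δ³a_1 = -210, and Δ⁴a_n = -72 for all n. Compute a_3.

-229

Build the table forward from the leading diagonal:
Fourth differences: -72, -72, -72
Third differences: -210, -282, -354
Second differences: -188, -398, -680
First differences: -30, -218, -616
a: 19, -11, -229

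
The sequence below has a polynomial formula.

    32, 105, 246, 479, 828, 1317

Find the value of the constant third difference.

Δ: 73, 141, 233, 349, 489
Δ²: 68, 92, 116, 140
Δ³: 24, 24, 24

24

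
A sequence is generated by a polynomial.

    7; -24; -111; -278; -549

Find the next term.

First differences: -31  -87  -167  -271
Second differences: -56  -80  -104
Third differences: -24  -24
Third differences constant at -24.
-104 − 24 = -128;  -271 − 128 = -399;  -549 − 399 = -948

-948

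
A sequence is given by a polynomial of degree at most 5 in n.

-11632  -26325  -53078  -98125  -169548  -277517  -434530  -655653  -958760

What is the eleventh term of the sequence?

Δ: -14693, -26753, -45047, -71423, -107969, -157013, -221123, -303107
Δ²: -12060, -18294, -26376, -36546, -49044, -64110, -81984
Δ³: -6234, -8082, -10170, -12498, -15066, -17874
Δ⁴: -1848, -2088, -2328, -2568, -2808
Δ⁵: -240, -240, -240, -240
Constant fifth difference = -240, so extend:
-2808 − 240 = -3048;  -17874 − 3048 = -20922;  -81984 − 20922 = -102906;  -303107 − 102906 = -406013;  -958760 − 406013 = -1364773
-3048 − 240 = -3288;  -20922 − 3288 = -24210;  -102906 − 24210 = -127116;  -406013 − 127116 = -533129;  -1364773 − 533129 = -1897902

-1897902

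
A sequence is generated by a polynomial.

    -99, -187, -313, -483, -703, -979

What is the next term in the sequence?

-88, -126, -170, -220, -276
-38, -44, -50, -56
-6, -6, -6
Third differences constant at -6.
-56 − 6 = -62;  -276 − 62 = -338;  -979 − 338 = -1317

-1317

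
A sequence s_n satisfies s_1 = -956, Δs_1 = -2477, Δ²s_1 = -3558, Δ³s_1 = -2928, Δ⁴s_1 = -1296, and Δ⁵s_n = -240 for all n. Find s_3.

-9468

Build the table forward from the leading diagonal:
D5: -240, -240, -240
D4: -1296, -1536, -1776
D3: -2928, -4224, -5760
D2: -3558, -6486, -10710
D1: -2477, -6035, -12521
s: -956, -3433, -9468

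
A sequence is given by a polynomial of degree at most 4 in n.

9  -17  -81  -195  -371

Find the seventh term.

-957

Δ: -26, -64, -114, -176
Δ²: -38, -50, -62
Δ³: -12, -12
Constant third difference = -12, so extend:
-62 − 12 = -74;  -176 − 74 = -250;  -371 − 250 = -621
-74 − 12 = -86;  -250 − 86 = -336;  -621 − 336 = -957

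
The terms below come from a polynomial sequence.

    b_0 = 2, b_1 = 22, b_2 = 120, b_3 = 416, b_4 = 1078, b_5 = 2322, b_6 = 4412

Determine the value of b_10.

D1: 20, 98, 296, 662, 1244, 2090
D2: 78, 198, 366, 582, 846
D3: 120, 168, 216, 264
D4: 48, 48, 48
Fourth differences constant at 48.
264 + 48 = 312;  846 + 312 = 1158;  2090 + 1158 = 3248;  4412 + 3248 = 7660
312 + 48 = 360;  1158 + 360 = 1518;  3248 + 1518 = 4766;  7660 + 4766 = 12426
360 + 48 = 408;  1518 + 408 = 1926;  4766 + 1926 = 6692;  12426 + 6692 = 19118
408 + 48 = 456;  1926 + 456 = 2382;  6692 + 2382 = 9074;  19118 + 9074 = 28192

28192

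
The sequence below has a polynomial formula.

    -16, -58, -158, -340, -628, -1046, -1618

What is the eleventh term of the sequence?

-5926

Δ: -42, -100, -182, -288, -418, -572
Δ²: -58, -82, -106, -130, -154
Δ³: -24, -24, -24, -24
The third differences are constant (-24).
-154 − 24 = -178;  -572 − 178 = -750;  -1618 − 750 = -2368
-178 − 24 = -202;  -750 − 202 = -952;  -2368 − 952 = -3320
-202 − 24 = -226;  -952 − 226 = -1178;  -3320 − 1178 = -4498
-226 − 24 = -250;  -1178 − 250 = -1428;  -4498 − 1428 = -5926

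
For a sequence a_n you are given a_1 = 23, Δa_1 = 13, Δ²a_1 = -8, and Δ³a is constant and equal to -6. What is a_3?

Build the table forward from the leading diagonal:
Δ³: -6  -6  -6
Δ²: -8  -14  -20
Δ: 13  5  -9
a: 23  36  41

41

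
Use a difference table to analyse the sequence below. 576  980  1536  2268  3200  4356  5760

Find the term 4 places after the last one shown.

14336

First differences: 404  556  732  932  1156  1404
Second differences: 152  176  200  224  248
Third differences: 24  24  24  24
Constant third difference = 24, so extend:
248 + 24 = 272;  1404 + 272 = 1676;  5760 + 1676 = 7436
272 + 24 = 296;  1676 + 296 = 1972;  7436 + 1972 = 9408
296 + 24 = 320;  1972 + 320 = 2292;  9408 + 2292 = 11700
320 + 24 = 344;  2292 + 344 = 2636;  11700 + 2636 = 14336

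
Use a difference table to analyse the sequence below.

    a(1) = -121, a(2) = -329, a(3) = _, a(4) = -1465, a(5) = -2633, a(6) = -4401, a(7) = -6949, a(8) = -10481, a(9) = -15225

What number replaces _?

-741

Using the last 6 terms:
First differences: -1168  -1768  -2548  -3532  -4744
Second differences: -600  -780  -984  -1212
Third differences: -180  -204  -228
Fourth differences: -24  -24
Constant fourth difference = -24.
Extend backward: -180 + 24 = -156;  -600 + 156 = -444;  -1168 + 444 = -724;  -1465 + 724 = -741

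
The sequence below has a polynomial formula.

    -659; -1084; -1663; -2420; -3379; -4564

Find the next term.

-425, -579, -757, -959, -1185
-154, -178, -202, -226
-24, -24, -24
Third differences constant at -24.
-226 − 24 = -250;  -1185 − 250 = -1435;  -4564 − 1435 = -5999

-5999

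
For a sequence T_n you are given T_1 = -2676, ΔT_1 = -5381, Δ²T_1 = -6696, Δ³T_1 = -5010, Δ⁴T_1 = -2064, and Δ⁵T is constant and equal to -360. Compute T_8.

-436109

Build the table forward from the leading diagonal:
Fifth differences: -360  -360  -360  -360  -360  -360  -360  -360
Fourth differences: -2064  -2424  -2784  -3144  -3504  -3864  -4224  -4584
Third differences: -5010  -7074  -9498  -12282  -15426  -18930  -22794  -27018
Second differences: -6696  -11706  -18780  -28278  -40560  -55986  -74916  -97710
First differences: -5381  -12077  -23783  -42563  -70841  -111401  -167387  -242303
T: -2676  -8057  -20134  -43917  -86480  -157321  -268722  -436109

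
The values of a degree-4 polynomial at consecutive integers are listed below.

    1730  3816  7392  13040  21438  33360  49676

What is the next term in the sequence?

71352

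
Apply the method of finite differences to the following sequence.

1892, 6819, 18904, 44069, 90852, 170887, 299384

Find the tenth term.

4927, 12085, 25165, 46783, 80035, 128497
7158, 13080, 21618, 33252, 48462
5922, 8538, 11634, 15210
2616, 3096, 3576
480, 480
Constant fifth difference = 480, so extend:
3576 + 480 = 4056;  15210 + 4056 = 19266;  48462 + 19266 = 67728;  128497 + 67728 = 196225;  299384 + 196225 = 495609
4056 + 480 = 4536;  19266 + 4536 = 23802;  67728 + 23802 = 91530;  196225 + 91530 = 287755;  495609 + 287755 = 783364
4536 + 480 = 5016;  23802 + 5016 = 28818;  91530 + 28818 = 120348;  287755 + 120348 = 408103;  783364 + 408103 = 1191467

1191467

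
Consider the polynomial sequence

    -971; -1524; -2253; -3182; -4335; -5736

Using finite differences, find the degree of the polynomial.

3

Δ: -553, -729, -929, -1153, -1401
Δ²: -176, -200, -224, -248
Δ³: -24, -24, -24
The third differences are constant, so the polynomial has degree 3.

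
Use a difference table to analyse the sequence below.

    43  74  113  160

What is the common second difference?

8

First differences: 31, 39, 47
Second differences: 8, 8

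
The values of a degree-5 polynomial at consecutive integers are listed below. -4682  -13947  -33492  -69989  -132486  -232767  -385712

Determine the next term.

-609657

Δ: -9265, -19545, -36497, -62497, -100281, -152945
Δ²: -10280, -16952, -26000, -37784, -52664
Δ³: -6672, -9048, -11784, -14880
Δ⁴: -2376, -2736, -3096
Δ⁵: -360, -360
The fifth differences are constant (-360).
-3096 − 360 = -3456;  -14880 − 3456 = -18336;  -52664 − 18336 = -71000;  -152945 − 71000 = -223945;  -385712 − 223945 = -609657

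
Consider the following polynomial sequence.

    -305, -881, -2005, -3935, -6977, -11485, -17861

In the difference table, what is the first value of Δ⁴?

Δ: -576, -1124, -1930, -3042, -4508, -6376
Δ²: -548, -806, -1112, -1466, -1868
Δ³: -258, -306, -354, -402
Δ⁴: -48, -48, -48

-48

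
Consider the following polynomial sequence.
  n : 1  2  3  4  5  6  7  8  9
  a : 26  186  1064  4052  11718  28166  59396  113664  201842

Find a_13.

D1: 160, 878, 2988, 7666, 16448, 31230, 54268, 88178
D2: 718, 2110, 4678, 8782, 14782, 23038, 33910
D3: 1392, 2568, 4104, 6000, 8256, 10872
D4: 1176, 1536, 1896, 2256, 2616
D5: 360, 360, 360, 360
The fifth differences are constant (360).
2616 + 360 = 2976;  10872 + 2976 = 13848;  33910 + 13848 = 47758;  88178 + 47758 = 135936;  201842 + 135936 = 337778
2976 + 360 = 3336;  13848 + 3336 = 17184;  47758 + 17184 = 64942;  135936 + 64942 = 200878;  337778 + 200878 = 538656
3336 + 360 = 3696;  17184 + 3696 = 20880;  64942 + 20880 = 85822;  200878 + 85822 = 286700;  538656 + 286700 = 825356
3696 + 360 = 4056;  20880 + 4056 = 24936;  85822 + 24936 = 110758;  286700 + 110758 = 397458;  825356 + 397458 = 1222814

1222814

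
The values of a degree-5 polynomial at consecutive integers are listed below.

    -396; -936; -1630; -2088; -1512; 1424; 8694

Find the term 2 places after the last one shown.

48092

D1: -540, -694, -458, 576, 2936, 7270
D2: -154, 236, 1034, 2360, 4334
D3: 390, 798, 1326, 1974
D4: 408, 528, 648
D5: 120, 120
Fifth differences constant at 120.
648 + 120 = 768;  1974 + 768 = 2742;  4334 + 2742 = 7076;  7270 + 7076 = 14346;  8694 + 14346 = 23040
768 + 120 = 888;  2742 + 888 = 3630;  7076 + 3630 = 10706;  14346 + 10706 = 25052;  23040 + 25052 = 48092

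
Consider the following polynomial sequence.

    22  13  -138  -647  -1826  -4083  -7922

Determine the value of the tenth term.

-35411

D1: -9  -151  -509  -1179  -2257  -3839
D2: -142  -358  -670  -1078  -1582
D3: -216  -312  -408  -504
D4: -96  -96  -96
Fourth differences constant at -96.
-504 − 96 = -600;  -1582 − 600 = -2182;  -3839 − 2182 = -6021;  -7922 − 6021 = -13943
-600 − 96 = -696;  -2182 − 696 = -2878;  -6021 − 2878 = -8899;  -13943 − 8899 = -22842
-696 − 96 = -792;  -2878 − 792 = -3670;  -8899 − 3670 = -12569;  -22842 − 12569 = -35411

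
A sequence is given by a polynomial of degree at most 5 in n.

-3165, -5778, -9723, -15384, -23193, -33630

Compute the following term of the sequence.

D1: -2613  -3945  -5661  -7809  -10437
D2: -1332  -1716  -2148  -2628
D3: -384  -432  -480
D4: -48  -48
Constant fourth difference = -48, so extend:
-480 − 48 = -528;  -2628 − 528 = -3156;  -10437 − 3156 = -13593;  -33630 − 13593 = -47223

-47223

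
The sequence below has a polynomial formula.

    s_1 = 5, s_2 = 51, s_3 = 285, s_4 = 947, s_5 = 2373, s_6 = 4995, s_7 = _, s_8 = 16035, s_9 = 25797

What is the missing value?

9341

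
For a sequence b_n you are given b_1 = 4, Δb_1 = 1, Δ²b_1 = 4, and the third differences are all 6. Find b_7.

190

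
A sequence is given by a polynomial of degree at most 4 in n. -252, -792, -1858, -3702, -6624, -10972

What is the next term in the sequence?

D1: -540  -1066  -1844  -2922  -4348
D2: -526  -778  -1078  -1426
D3: -252  -300  -348
D4: -48  -48
The fourth differences are constant (-48).
-348 − 48 = -396;  -1426 − 396 = -1822;  -4348 − 1822 = -6170;  -10972 − 6170 = -17142

-17142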